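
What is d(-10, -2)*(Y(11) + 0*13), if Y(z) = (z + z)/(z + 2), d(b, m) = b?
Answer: -220/13 ≈ -16.923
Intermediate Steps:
Y(z) = 2*z/(2 + z) (Y(z) = (2*z)/(2 + z) = 2*z/(2 + z))
d(-10, -2)*(Y(11) + 0*13) = -10*(2*11/(2 + 11) + 0*13) = -10*(2*11/13 + 0) = -10*(2*11*(1/13) + 0) = -10*(22/13 + 0) = -10*22/13 = -220/13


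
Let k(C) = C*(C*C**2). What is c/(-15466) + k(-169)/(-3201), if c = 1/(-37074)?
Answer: -14173605151665811/55618488948 ≈ -2.5484e+5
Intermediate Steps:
k(C) = C**4 (k(C) = C*C**3 = C**4)
c = -1/37074 ≈ -2.6973e-5
c/(-15466) + k(-169)/(-3201) = -1/37074/(-15466) + (-169)**4/(-3201) = -1/37074*(-1/15466) + 815730721*(-1/3201) = 1/573386484 - 815730721/3201 = -14173605151665811/55618488948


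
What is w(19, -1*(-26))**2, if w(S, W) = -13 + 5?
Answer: 64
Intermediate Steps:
w(S, W) = -8
w(19, -1*(-26))**2 = (-8)**2 = 64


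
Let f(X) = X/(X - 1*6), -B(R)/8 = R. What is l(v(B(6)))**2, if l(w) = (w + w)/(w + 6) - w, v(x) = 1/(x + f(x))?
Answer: 25613721/128364558400 ≈ 0.00019954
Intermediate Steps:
B(R) = -8*R
f(X) = X/(-6 + X) (f(X) = X/(X - 6) = X/(-6 + X))
v(x) = 1/(x + x/(-6 + x))
l(w) = -w + 2*w/(6 + w) (l(w) = (2*w)/(6 + w) - w = 2*w/(6 + w) - w = -w + 2*w/(6 + w))
l(v(B(6)))**2 = (-(-6 - 8*6)/(((-8*6))*(-5 - 8*6))*(4 + (-6 - 8*6)/(((-8*6))*(-5 - 8*6)))/(6 + (-6 - 8*6)/(((-8*6))*(-5 - 8*6))))**2 = (-(-6 - 48)/((-48)*(-5 - 48))*(4 + (-6 - 48)/((-48)*(-5 - 48)))/(6 + (-6 - 48)/((-48)*(-5 - 48))))**2 = (-(-1/48*(-54)/(-53))*(4 - 1/48*(-54)/(-53))/(6 - 1/48*(-54)/(-53)))**2 = (-(-1/48*(-1/53)*(-54))*(4 - 1/48*(-1/53)*(-54))/(6 - 1/48*(-1/53)*(-54)))**2 = (-1*(-9/424)*(4 - 9/424)/(6 - 9/424))**2 = (-1*(-9/424)*1687/424/2535/424)**2 = (-1*(-9/424)*424/2535*1687/424)**2 = (5061/358280)**2 = 25613721/128364558400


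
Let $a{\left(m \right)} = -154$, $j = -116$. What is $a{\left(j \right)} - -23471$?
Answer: $23317$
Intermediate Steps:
$a{\left(j \right)} - -23471 = -154 - -23471 = -154 + 23471 = 23317$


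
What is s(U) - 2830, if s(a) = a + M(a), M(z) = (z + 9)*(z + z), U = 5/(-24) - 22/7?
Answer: -40518539/14112 ≈ -2871.2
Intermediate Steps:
U = -563/168 (U = 5*(-1/24) - 22*⅐ = -5/24 - 22/7 = -563/168 ≈ -3.3512)
M(z) = 2*z*(9 + z) (M(z) = (9 + z)*(2*z) = 2*z*(9 + z))
s(a) = a + 2*a*(9 + a)
s(U) - 2830 = -563*(19 + 2*(-563/168))/168 - 2830 = -563*(19 - 563/84)/168 - 2830 = -563/168*1033/84 - 2830 = -581579/14112 - 2830 = -40518539/14112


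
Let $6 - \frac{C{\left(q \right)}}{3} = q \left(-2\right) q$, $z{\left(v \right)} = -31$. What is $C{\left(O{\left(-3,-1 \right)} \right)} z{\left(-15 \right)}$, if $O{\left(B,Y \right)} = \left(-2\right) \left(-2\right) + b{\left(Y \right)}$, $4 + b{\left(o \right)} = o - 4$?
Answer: $-5208$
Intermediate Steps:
$b{\left(o \right)} = -8 + o$ ($b{\left(o \right)} = -4 + \left(o - 4\right) = -4 + \left(-4 + o\right) = -8 + o$)
$O{\left(B,Y \right)} = -4 + Y$ ($O{\left(B,Y \right)} = \left(-2\right) \left(-2\right) + \left(-8 + Y\right) = 4 + \left(-8 + Y\right) = -4 + Y$)
$C{\left(q \right)} = 18 + 6 q^{2}$ ($C{\left(q \right)} = 18 - 3 q \left(-2\right) q = 18 - 3 - 2 q q = 18 - 3 \left(- 2 q^{2}\right) = 18 + 6 q^{2}$)
$C{\left(O{\left(-3,-1 \right)} \right)} z{\left(-15 \right)} = \left(18 + 6 \left(-4 - 1\right)^{2}\right) \left(-31\right) = \left(18 + 6 \left(-5\right)^{2}\right) \left(-31\right) = \left(18 + 6 \cdot 25\right) \left(-31\right) = \left(18 + 150\right) \left(-31\right) = 168 \left(-31\right) = -5208$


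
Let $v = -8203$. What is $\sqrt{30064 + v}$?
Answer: $3 \sqrt{2429} \approx 147.85$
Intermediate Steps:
$\sqrt{30064 + v} = \sqrt{30064 - 8203} = \sqrt{21861} = 3 \sqrt{2429}$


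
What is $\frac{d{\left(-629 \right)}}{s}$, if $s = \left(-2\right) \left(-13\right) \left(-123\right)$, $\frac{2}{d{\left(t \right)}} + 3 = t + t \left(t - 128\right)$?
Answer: $- \frac{1}{760358079} \approx -1.3152 \cdot 10^{-9}$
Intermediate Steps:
$d{\left(t \right)} = \frac{2}{-3 + t + t \left(-128 + t\right)}$ ($d{\left(t \right)} = \frac{2}{-3 + \left(t + t \left(t - 128\right)\right)} = \frac{2}{-3 + \left(t + t \left(-128 + t\right)\right)} = \frac{2}{-3 + t + t \left(-128 + t\right)}$)
$s = -3198$ ($s = 26 \left(-123\right) = -3198$)
$\frac{d{\left(-629 \right)}}{s} = \frac{2 \frac{1}{-3 + \left(-629\right)^{2} - -79883}}{-3198} = \frac{2}{-3 + 395641 + 79883} \left(- \frac{1}{3198}\right) = \frac{2}{475521} \left(- \frac{1}{3198}\right) = - \frac{1}{760358079}$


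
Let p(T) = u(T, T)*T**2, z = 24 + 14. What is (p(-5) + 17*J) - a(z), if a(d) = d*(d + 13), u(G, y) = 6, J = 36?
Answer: -1176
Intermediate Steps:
z = 38
p(T) = 6*T**2
a(d) = d*(13 + d)
(p(-5) + 17*J) - a(z) = (6*(-5)**2 + 17*36) - 38*(13 + 38) = (6*25 + 612) - 38*51 = (150 + 612) - 1*1938 = 762 - 1938 = -1176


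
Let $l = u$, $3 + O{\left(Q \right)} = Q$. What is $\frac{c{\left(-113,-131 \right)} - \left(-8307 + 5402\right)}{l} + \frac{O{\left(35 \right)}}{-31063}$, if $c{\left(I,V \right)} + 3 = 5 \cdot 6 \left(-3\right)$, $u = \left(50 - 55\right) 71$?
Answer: $- \frac{87360516}{11027365} \approx -7.9222$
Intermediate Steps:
$O{\left(Q \right)} = -3 + Q$
$u = -355$ ($u = \left(-5\right) 71 = -355$)
$l = -355$
$c{\left(I,V \right)} = -93$ ($c{\left(I,V \right)} = -3 + 5 \cdot 6 \left(-3\right) = -3 + 30 \left(-3\right) = -3 - 90 = -93$)
$\frac{c{\left(-113,-131 \right)} - \left(-8307 + 5402\right)}{l} + \frac{O{\left(35 \right)}}{-31063} = \frac{-93 - \left(-8307 + 5402\right)}{-355} + \frac{-3 + 35}{-31063} = \left(-93 - -2905\right) \left(- \frac{1}{355}\right) + 32 \left(- \frac{1}{31063}\right) = \left(-93 + 2905\right) \left(- \frac{1}{355}\right) - \frac{32}{31063} = 2812 \left(- \frac{1}{355}\right) - \frac{32}{31063} = - \frac{2812}{355} - \frac{32}{31063} = - \frac{87360516}{11027365}$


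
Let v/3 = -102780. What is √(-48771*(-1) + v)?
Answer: 3*I*√28841 ≈ 509.48*I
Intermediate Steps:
v = -308340 (v = 3*(-102780) = -308340)
√(-48771*(-1) + v) = √(-48771*(-1) - 308340) = √(48771 - 308340) = √(-259569) = 3*I*√28841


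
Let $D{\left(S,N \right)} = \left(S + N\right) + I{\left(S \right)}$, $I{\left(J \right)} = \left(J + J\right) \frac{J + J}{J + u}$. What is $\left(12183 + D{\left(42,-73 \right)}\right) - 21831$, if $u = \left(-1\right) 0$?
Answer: $-9511$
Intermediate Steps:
$u = 0$
$I{\left(J \right)} = 4 J$ ($I{\left(J \right)} = \left(J + J\right) \frac{J + J}{J + 0} = 2 J \frac{2 J}{J} = 2 J 2 = 4 J$)
$D{\left(S,N \right)} = N + 5 S$ ($D{\left(S,N \right)} = \left(S + N\right) + 4 S = \left(N + S\right) + 4 S = N + 5 S$)
$\left(12183 + D{\left(42,-73 \right)}\right) - 21831 = \left(12183 + \left(-73 + 5 \cdot 42\right)\right) - 21831 = \left(12183 + \left(-73 + 210\right)\right) - 21831 = \left(12183 + 137\right) - 21831 = 12320 - 21831 = -9511$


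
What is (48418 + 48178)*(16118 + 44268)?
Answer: 5833046056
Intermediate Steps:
(48418 + 48178)*(16118 + 44268) = 96596*60386 = 5833046056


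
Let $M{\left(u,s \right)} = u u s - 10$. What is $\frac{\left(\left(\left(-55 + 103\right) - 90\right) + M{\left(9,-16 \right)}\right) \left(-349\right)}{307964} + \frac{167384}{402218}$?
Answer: $\frac{30096563589}{15483583019} \approx 1.9438$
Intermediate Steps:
$M{\left(u,s \right)} = -10 + s u^{2}$ ($M{\left(u,s \right)} = u^{2} s - 10 = s u^{2} - 10 = -10 + s u^{2}$)
$\frac{\left(\left(\left(-55 + 103\right) - 90\right) + M{\left(9,-16 \right)}\right) \left(-349\right)}{307964} + \frac{167384}{402218} = \frac{\left(\left(\left(-55 + 103\right) - 90\right) - \left(10 + 16 \cdot 9^{2}\right)\right) \left(-349\right)}{307964} + \frac{167384}{402218} = \left(\left(48 - 90\right) - 1306\right) \left(-349\right) \frac{1}{307964} + 167384 \cdot \frac{1}{402218} = \left(-42 - 1306\right) \left(-349\right) \frac{1}{307964} + \frac{83692}{201109} = \left(-1348\right) \left(-349\right) \frac{1}{307964} + \frac{83692}{201109} = 470452 \cdot \frac{1}{307964} + \frac{83692}{201109} = \frac{117613}{76991} + \frac{83692}{201109} = \frac{30096563589}{15483583019}$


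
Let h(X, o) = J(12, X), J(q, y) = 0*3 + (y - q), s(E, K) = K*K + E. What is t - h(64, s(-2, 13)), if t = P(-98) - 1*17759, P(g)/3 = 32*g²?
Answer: 904173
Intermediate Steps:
P(g) = 96*g² (P(g) = 3*(32*g²) = 96*g²)
s(E, K) = E + K² (s(E, K) = K² + E = E + K²)
t = 904225 (t = 96*(-98)² - 1*17759 = 96*9604 - 17759 = 921984 - 17759 = 904225)
J(q, y) = y - q (J(q, y) = 0 + (y - q) = y - q)
h(X, o) = -12 + X (h(X, o) = X - 1*12 = X - 12 = -12 + X)
t - h(64, s(-2, 13)) = 904225 - (-12 + 64) = 904225 - 1*52 = 904225 - 52 = 904173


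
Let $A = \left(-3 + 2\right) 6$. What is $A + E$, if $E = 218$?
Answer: $212$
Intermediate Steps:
$A = -6$ ($A = \left(-1\right) 6 = -6$)
$A + E = -6 + 218 = 212$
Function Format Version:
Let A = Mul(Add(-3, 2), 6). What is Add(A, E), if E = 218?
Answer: 212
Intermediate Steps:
A = -6 (A = Mul(-1, 6) = -6)
Add(A, E) = Add(-6, 218) = 212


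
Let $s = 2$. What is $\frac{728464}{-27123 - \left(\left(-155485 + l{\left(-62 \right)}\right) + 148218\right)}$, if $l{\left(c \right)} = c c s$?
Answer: $- \frac{8278}{313} \approx -26.447$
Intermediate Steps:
$l{\left(c \right)} = 2 c^{2}$ ($l{\left(c \right)} = c c 2 = c^{2} \cdot 2 = 2 c^{2}$)
$\frac{728464}{-27123 - \left(\left(-155485 + l{\left(-62 \right)}\right) + 148218\right)} = \frac{728464}{-27123 - \left(\left(-155485 + 2 \left(-62\right)^{2}\right) + 148218\right)} = \frac{728464}{-27123 - \left(\left(-155485 + 2 \cdot 3844\right) + 148218\right)} = \frac{728464}{-27123 - \left(\left(-155485 + 7688\right) + 148218\right)} = \frac{728464}{-27123 - \left(-147797 + 148218\right)} = \frac{728464}{-27123 - 421} = \frac{728464}{-27544} = 728464 \left(- \frac{1}{27544}\right) = - \frac{8278}{313}$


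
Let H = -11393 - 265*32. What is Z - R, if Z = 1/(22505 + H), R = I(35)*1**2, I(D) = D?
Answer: -92119/2632 ≈ -35.000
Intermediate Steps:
H = -19873 (H = -11393 - 1*8480 = -11393 - 8480 = -19873)
R = 35 (R = 35*1**2 = 35*1 = 35)
Z = 1/2632 (Z = 1/(22505 - 19873) = 1/2632 ≈ 0.00037994)
Z - R = 1/2632 - 1*35 = 1/2632 - 35 = -92119/2632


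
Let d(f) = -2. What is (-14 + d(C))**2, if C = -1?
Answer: 256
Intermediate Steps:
(-14 + d(C))**2 = (-14 - 2)**2 = (-16)**2 = 256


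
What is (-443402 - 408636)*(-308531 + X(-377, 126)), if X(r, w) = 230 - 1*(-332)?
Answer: 262401290822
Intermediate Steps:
X(r, w) = 562 (X(r, w) = 230 + 332 = 562)
(-443402 - 408636)*(-308531 + X(-377, 126)) = (-443402 - 408636)*(-308531 + 562) = -852038*(-307969) = 262401290822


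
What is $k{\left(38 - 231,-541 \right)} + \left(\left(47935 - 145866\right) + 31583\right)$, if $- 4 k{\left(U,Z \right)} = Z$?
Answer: $- \frac{264851}{4} \approx -66213.0$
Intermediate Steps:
$k{\left(U,Z \right)} = - \frac{Z}{4}$
$k{\left(38 - 231,-541 \right)} + \left(\left(47935 - 145866\right) + 31583\right) = \left(- \frac{1}{4}\right) \left(-541\right) + \left(\left(47935 - 145866\right) + 31583\right) = \frac{541}{4} + \left(-97931 + 31583\right) = \frac{541}{4} - 66348 = - \frac{264851}{4}$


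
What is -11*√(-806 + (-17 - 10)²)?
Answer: -11*I*√77 ≈ -96.525*I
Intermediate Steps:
-11*√(-806 + (-17 - 10)²) = -11*√(-806 + (-27)²) = -11*√(-806 + 729) = -11*I*√77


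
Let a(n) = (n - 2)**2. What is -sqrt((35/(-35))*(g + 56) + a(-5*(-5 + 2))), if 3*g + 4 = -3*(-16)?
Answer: -sqrt(885)/3 ≈ -9.9163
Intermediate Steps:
g = 44/3 (g = -4/3 + (-3*(-16))/3 = -4/3 + (1/3)*48 = -4/3 + 16 = 44/3 ≈ 14.667)
a(n) = (-2 + n)**2
-sqrt((35/(-35))*(g + 56) + a(-5*(-5 + 2))) = -sqrt((35/(-35))*(44/3 + 56) + (-2 - 5*(-5 + 2))**2) = -sqrt((35*(-1/35))*(212/3) + (-2 - 5*(-3))**2) = -sqrt(-1*212/3 + (-2 + 15)**2) = -sqrt(-212/3 + 13**2) = -sqrt(-212/3 + 169) = -sqrt(295/3) = -sqrt(885)/3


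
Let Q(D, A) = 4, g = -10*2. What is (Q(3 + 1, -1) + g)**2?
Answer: 256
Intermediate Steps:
g = -20
(Q(3 + 1, -1) + g)**2 = (4 - 20)**2 = (-16)**2 = 256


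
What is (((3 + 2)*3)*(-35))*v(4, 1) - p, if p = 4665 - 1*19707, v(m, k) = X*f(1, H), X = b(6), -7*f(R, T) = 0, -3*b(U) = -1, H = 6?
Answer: 15042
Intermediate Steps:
b(U) = ⅓ (b(U) = -⅓*(-1) = ⅓)
f(R, T) = 0 (f(R, T) = -⅐*0 = 0)
X = ⅓ ≈ 0.33333
v(m, k) = 0 (v(m, k) = (⅓)*0 = 0)
p = -15042 (p = 4665 - 19707 = -15042)
(((3 + 2)*3)*(-35))*v(4, 1) - p = (((3 + 2)*3)*(-35))*0 - 1*(-15042) = ((5*3)*(-35))*0 + 15042 = (15*(-35))*0 + 15042 = -525*0 + 15042 = 0 + 15042 = 15042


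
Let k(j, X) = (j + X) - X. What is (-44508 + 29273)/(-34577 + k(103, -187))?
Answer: 1385/3134 ≈ 0.44193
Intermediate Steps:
k(j, X) = j (k(j, X) = (X + j) - X = j)
(-44508 + 29273)/(-34577 + k(103, -187)) = (-44508 + 29273)/(-34577 + 103) = -15235/(-34474) = -15235*(-1/34474) = 1385/3134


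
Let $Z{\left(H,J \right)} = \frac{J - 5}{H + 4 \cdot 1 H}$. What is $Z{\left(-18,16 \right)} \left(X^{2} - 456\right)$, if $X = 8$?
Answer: $\frac{2156}{45} \approx 47.911$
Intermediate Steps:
$Z{\left(H,J \right)} = \frac{-5 + J}{5 H}$ ($Z{\left(H,J \right)} = \frac{-5 + J}{H + 4 H} = \frac{-5 + J}{5 H}$)
$Z{\left(-18,16 \right)} \left(X^{2} - 456\right) = \frac{-5 + 16}{5 \left(-18\right)} \left(8^{2} - 456\right) = \frac{1}{5} \left(- \frac{1}{18}\right) 11 \left(64 - 456\right) = \left(- \frac{11}{90}\right) \left(-392\right) = \frac{2156}{45}$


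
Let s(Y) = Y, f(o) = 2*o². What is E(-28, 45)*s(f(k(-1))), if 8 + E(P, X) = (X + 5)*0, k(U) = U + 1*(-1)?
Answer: -64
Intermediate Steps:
k(U) = -1 + U (k(U) = U - 1 = -1 + U)
E(P, X) = -8 (E(P, X) = -8 + (X + 5)*0 = -8 + (5 + X)*0 = -8 + 0 = -8)
E(-28, 45)*s(f(k(-1))) = -16*(-1 - 1)² = -16*(-2)² = -16*4 = -8*8 = -64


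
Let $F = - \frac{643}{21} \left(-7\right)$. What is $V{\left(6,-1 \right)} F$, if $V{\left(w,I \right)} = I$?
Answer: $- \frac{643}{3} \approx -214.33$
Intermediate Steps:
$F = \frac{643}{3}$ ($F = \left(-643\right) \frac{1}{21} \left(-7\right) = \left(- \frac{643}{21}\right) \left(-7\right) = \frac{643}{3} \approx 214.33$)
$V{\left(6,-1 \right)} F = \left(-1\right) \frac{643}{3} = - \frac{643}{3}$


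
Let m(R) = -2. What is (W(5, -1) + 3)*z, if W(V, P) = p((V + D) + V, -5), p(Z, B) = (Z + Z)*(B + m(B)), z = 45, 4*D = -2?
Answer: -5850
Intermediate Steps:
D = -1/2 (D = (1/4)*(-2) = -1/2 ≈ -0.50000)
p(Z, B) = 2*Z*(-2 + B) (p(Z, B) = (Z + Z)*(B - 2) = (2*Z)*(-2 + B) = 2*Z*(-2 + B))
W(V, P) = 7 - 28*V (W(V, P) = 2*((V - 1/2) + V)*(-2 - 5) = 2*((-1/2 + V) + V)*(-7) = 2*(-1/2 + 2*V)*(-7) = 7 - 28*V)
(W(5, -1) + 3)*z = ((7 - 28*5) + 3)*45 = ((7 - 140) + 3)*45 = (-133 + 3)*45 = -130*45 = -5850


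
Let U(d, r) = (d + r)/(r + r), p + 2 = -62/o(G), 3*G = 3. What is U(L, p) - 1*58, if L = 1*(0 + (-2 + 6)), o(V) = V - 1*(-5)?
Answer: -4267/74 ≈ -57.662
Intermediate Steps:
G = 1 (G = (⅓)*3 = 1)
o(V) = 5 + V (o(V) = V + 5 = 5 + V)
p = -37/3 (p = -2 - 62/(5 + 1) = -2 - 62/6 = -2 - 62*⅙ = -2 - 31/3 = -37/3 ≈ -12.333)
L = 4 (L = 1*(0 + 4) = 1*4 = 4)
U(d, r) = (d + r)/(2*r) (U(d, r) = (d + r)/((2*r)) = (d + r)*(1/(2*r)) = (d + r)/(2*r))
U(L, p) - 1*58 = (4 - 37/3)/(2*(-37/3)) - 1*58 = (½)*(-3/37)*(-25/3) - 58 = 25/74 - 58 = -4267/74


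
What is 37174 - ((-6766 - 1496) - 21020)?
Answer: 66456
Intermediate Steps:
37174 - ((-6766 - 1496) - 21020) = 37174 - (-8262 - 21020) = 37174 - 1*(-29282) = 37174 + 29282 = 66456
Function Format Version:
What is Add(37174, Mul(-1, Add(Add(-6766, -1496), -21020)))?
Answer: 66456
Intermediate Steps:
Add(37174, Mul(-1, Add(Add(-6766, -1496), -21020))) = Add(37174, Mul(-1, Add(-8262, -21020))) = Add(37174, Mul(-1, -29282)) = Add(37174, 29282) = 66456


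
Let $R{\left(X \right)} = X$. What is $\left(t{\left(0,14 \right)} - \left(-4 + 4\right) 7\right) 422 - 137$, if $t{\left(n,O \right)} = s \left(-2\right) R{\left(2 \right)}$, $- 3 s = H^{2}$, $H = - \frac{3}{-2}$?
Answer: $1129$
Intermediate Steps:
$H = \frac{3}{2}$ ($H = \left(-3\right) \left(- \frac{1}{2}\right) = \frac{3}{2} \approx 1.5$)
$s = - \frac{3}{4}$ ($s = - \frac{\left(\frac{3}{2}\right)^{2}}{3} = \left(- \frac{1}{3}\right) \frac{9}{4} = - \frac{3}{4} \approx -0.75$)
$t{\left(n,O \right)} = 3$ ($t{\left(n,O \right)} = \left(- \frac{3}{4}\right) \left(-2\right) 2 = \frac{3}{2} \cdot 2 = 3$)
$\left(t{\left(0,14 \right)} - \left(-4 + 4\right) 7\right) 422 - 137 = \left(3 - \left(-4 + 4\right) 7\right) 422 - 137 = \left(3 - 0 \cdot 7\right) 422 - 137 = \left(3 - 0\right) 422 - 137 = \left(3 + 0\right) 422 - 137 = 3 \cdot 422 - 137 = 1266 - 137 = 1129$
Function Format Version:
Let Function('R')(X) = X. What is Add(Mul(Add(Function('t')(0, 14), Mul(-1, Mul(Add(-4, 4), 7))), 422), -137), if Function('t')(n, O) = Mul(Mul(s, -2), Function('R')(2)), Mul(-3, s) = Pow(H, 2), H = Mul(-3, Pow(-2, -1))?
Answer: 1129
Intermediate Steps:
H = Rational(3, 2) (H = Mul(-3, Rational(-1, 2)) = Rational(3, 2) ≈ 1.5000)
s = Rational(-3, 4) (s = Mul(Rational(-1, 3), Pow(Rational(3, 2), 2)) = Mul(Rational(-1, 3), Rational(9, 4)) = Rational(-3, 4) ≈ -0.75000)
Function('t')(n, O) = 3 (Function('t')(n, O) = Mul(Mul(Rational(-3, 4), -2), 2) = Mul(Rational(3, 2), 2) = 3)
Add(Mul(Add(Function('t')(0, 14), Mul(-1, Mul(Add(-4, 4), 7))), 422), -137) = Add(Mul(Add(3, Mul(-1, Mul(Add(-4, 4), 7))), 422), -137) = Add(Mul(Add(3, Mul(-1, Mul(0, 7))), 422), -137) = Add(Mul(Add(3, Mul(-1, 0)), 422), -137) = Add(Mul(Add(3, 0), 422), -137) = Add(Mul(3, 422), -137) = Add(1266, -137) = 1129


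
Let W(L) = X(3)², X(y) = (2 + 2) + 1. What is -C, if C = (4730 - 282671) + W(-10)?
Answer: 277916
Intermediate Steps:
X(y) = 5 (X(y) = 4 + 1 = 5)
W(L) = 25 (W(L) = 5² = 25)
C = -277916 (C = (4730 - 282671) + 25 = -277941 + 25 = -277916)
-C = -1*(-277916) = 277916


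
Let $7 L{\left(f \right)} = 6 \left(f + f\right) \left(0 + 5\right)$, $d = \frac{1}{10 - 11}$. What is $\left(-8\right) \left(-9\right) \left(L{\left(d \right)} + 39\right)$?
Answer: $\frac{15336}{7} \approx 2190.9$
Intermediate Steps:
$d = -1$ ($d = \frac{1}{-1} = -1$)
$L{\left(f \right)} = \frac{60 f}{7}$ ($L{\left(f \right)} = \frac{6 \left(f + f\right) \left(0 + 5\right)}{7} = \frac{6 \cdot 2 f 5}{7} = \frac{6 \cdot 10 f}{7} = \frac{60 f}{7}$)
$\left(-8\right) \left(-9\right) \left(L{\left(d \right)} + 39\right) = \left(-8\right) \left(-9\right) \left(\frac{60}{7} \left(-1\right) + 39\right) = 72 \left(- \frac{60}{7} + 39\right) = 72 \cdot \frac{213}{7} = \frac{15336}{7}$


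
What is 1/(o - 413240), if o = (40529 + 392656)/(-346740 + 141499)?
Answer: -205241/84814224025 ≈ -2.4199e-6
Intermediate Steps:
o = -433185/205241 (o = 433185/(-205241) = 433185*(-1/205241) = -433185/205241 ≈ -2.1106)
1/(o - 413240) = 1/(-433185/205241 - 413240) = 1/(-84814224025/205241) = -205241/84814224025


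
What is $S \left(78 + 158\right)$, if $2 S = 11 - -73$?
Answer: $9912$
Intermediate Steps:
$S = 42$ ($S = \frac{11 - -73}{2} = \frac{11 + 73}{2} = \frac{1}{2} \cdot 84 = 42$)
$S \left(78 + 158\right) = 42 \left(78 + 158\right) = 42 \cdot 236 = 9912$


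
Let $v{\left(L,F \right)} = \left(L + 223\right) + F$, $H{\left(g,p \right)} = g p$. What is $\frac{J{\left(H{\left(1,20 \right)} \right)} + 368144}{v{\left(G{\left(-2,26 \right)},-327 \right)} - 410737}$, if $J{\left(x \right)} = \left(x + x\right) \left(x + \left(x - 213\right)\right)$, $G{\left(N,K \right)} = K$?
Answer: $- \frac{361224}{410815} \approx -0.87929$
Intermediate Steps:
$v{\left(L,F \right)} = 223 + F + L$ ($v{\left(L,F \right)} = \left(223 + L\right) + F = 223 + F + L$)
$J{\left(x \right)} = 2 x \left(-213 + 2 x\right)$ ($J{\left(x \right)} = 2 x \left(x + \left(x - 213\right)\right) = 2 x \left(x + \left(-213 + x\right)\right) = 2 x \left(-213 + 2 x\right)$)
$\frac{J{\left(H{\left(1,20 \right)} \right)} + 368144}{v{\left(G{\left(-2,26 \right)},-327 \right)} - 410737} = \frac{2 \cdot 1 \cdot 20 \left(-213 + 2 \cdot 1 \cdot 20\right) + 368144}{\left(223 - 327 + 26\right) - 410737} = \frac{2 \cdot 20 \left(-213 + 2 \cdot 20\right) + 368144}{-78 - 410737} = \frac{2 \cdot 20 \left(-213 + 40\right) + 368144}{-410815} = \left(2 \cdot 20 \left(-173\right) + 368144\right) \left(- \frac{1}{410815}\right) = \left(-6920 + 368144\right) \left(- \frac{1}{410815}\right) = 361224 \left(- \frac{1}{410815}\right) = - \frac{361224}{410815}$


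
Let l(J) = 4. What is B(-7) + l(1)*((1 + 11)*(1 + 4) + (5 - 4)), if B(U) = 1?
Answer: 245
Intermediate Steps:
B(-7) + l(1)*((1 + 11)*(1 + 4) + (5 - 4)) = 1 + 4*((1 + 11)*(1 + 4) + (5 - 4)) = 1 + 4*(12*5 + 1) = 1 + 4*(60 + 1) = 1 + 4*61 = 1 + 244 = 245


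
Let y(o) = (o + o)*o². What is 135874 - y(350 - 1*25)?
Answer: -68520376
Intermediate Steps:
y(o) = 2*o³ (y(o) = (2*o)*o² = 2*o³)
135874 - y(350 - 1*25) = 135874 - 2*(350 - 1*25)³ = 135874 - 2*(350 - 25)³ = 135874 - 2*325³ = 135874 - 2*34328125 = 135874 - 1*68656250 = 135874 - 68656250 = -68520376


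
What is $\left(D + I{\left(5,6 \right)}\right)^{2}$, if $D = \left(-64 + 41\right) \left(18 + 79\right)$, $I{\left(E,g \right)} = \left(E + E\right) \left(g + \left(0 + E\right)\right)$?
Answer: $4498641$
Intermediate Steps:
$I{\left(E,g \right)} = 2 E \left(E + g\right)$ ($I{\left(E,g \right)} = 2 E \left(g + E\right) = 2 E \left(E + g\right)$)
$D = -2231$ ($D = \left(-23\right) 97 = -2231$)
$\left(D + I{\left(5,6 \right)}\right)^{2} = \left(-2231 + 2 \cdot 5 \left(5 + 6\right)\right)^{2} = \left(-2231 + 2 \cdot 5 \cdot 11\right)^{2} = \left(-2231 + 110\right)^{2} = \left(-2121\right)^{2} = 4498641$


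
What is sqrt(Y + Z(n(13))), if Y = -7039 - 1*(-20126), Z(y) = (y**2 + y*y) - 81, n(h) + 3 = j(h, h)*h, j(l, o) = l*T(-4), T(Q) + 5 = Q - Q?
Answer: 3*sqrt(161246) ≈ 1204.7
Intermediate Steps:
T(Q) = -5 (T(Q) = -5 + (Q - Q) = -5 + 0 = -5)
j(l, o) = -5*l (j(l, o) = l*(-5) = -5*l)
n(h) = -3 - 5*h**2 (n(h) = -3 + (-5*h)*h = -3 - 5*h**2)
Z(y) = -81 + 2*y**2 (Z(y) = (y**2 + y**2) - 81 = 2*y**2 - 81 = -81 + 2*y**2)
Y = 13087 (Y = -7039 + 20126 = 13087)
sqrt(Y + Z(n(13))) = sqrt(13087 + (-81 + 2*(-3 - 5*13**2)**2)) = sqrt(13087 + (-81 + 2*(-3 - 5*169)**2)) = sqrt(13087 + (-81 + 2*(-3 - 845)**2)) = sqrt(13087 + (-81 + 2*(-848)**2)) = sqrt(13087 + (-81 + 2*719104)) = sqrt(13087 + (-81 + 1438208)) = sqrt(13087 + 1438127) = sqrt(1451214) = 3*sqrt(161246)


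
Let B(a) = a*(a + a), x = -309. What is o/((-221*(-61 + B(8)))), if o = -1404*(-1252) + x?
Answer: -1757499/14807 ≈ -118.69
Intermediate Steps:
B(a) = 2*a**2 (B(a) = a*(2*a) = 2*a**2)
o = 1757499 (o = -1404*(-1252) - 309 = 1757808 - 309 = 1757499)
o/((-221*(-61 + B(8)))) = 1757499/((-221*(-61 + 2*8**2))) = 1757499/((-221*(-61 + 2*64))) = 1757499/((-221*(-61 + 128))) = 1757499/((-221*67)) = 1757499/(-14807) = 1757499*(-1/14807) = -1757499/14807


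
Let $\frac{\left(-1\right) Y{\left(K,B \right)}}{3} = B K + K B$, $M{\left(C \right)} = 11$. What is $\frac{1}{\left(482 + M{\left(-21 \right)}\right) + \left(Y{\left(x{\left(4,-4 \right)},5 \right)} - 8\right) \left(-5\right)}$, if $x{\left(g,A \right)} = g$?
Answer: $\frac{1}{1133} \approx 0.00088261$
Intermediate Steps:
$Y{\left(K,B \right)} = - 6 B K$ ($Y{\left(K,B \right)} = - 3 \left(B K + K B\right) = - 3 \left(B K + B K\right) = - 3 \cdot 2 B K = - 6 B K$)
$\frac{1}{\left(482 + M{\left(-21 \right)}\right) + \left(Y{\left(x{\left(4,-4 \right)},5 \right)} - 8\right) \left(-5\right)} = \frac{1}{\left(482 + 11\right) + \left(\left(-6\right) 5 \cdot 4 - 8\right) \left(-5\right)} = \frac{1}{493 + \left(-120 - 8\right) \left(-5\right)} = \frac{1}{493 - -640} = \frac{1}{493 + 640} = \frac{1}{1133}$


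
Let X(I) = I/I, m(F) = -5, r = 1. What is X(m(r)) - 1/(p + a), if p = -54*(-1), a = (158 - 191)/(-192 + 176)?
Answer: 881/897 ≈ 0.98216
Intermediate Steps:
X(I) = 1
a = 33/16 (a = -33/(-16) = -33*(-1/16) = 33/16 ≈ 2.0625)
p = 54
X(m(r)) - 1/(p + a) = 1 - 1/(54 + 33/16) = 1 - 1/897/16 = 1 - 1*16/897 = 1 - 16/897 = 881/897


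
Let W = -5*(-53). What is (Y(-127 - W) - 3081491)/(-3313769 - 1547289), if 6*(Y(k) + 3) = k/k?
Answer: 18488963/29166348 ≈ 0.63391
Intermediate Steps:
W = 265
Y(k) = -17/6 (Y(k) = -3 + (k/k)/6 = -3 + (⅙)*1 = -3 + ⅙ = -17/6)
(Y(-127 - W) - 3081491)/(-3313769 - 1547289) = (-17/6 - 3081491)/(-3313769 - 1547289) = -18488963/6/(-4861058) = -18488963/6*(-1/4861058) = 18488963/29166348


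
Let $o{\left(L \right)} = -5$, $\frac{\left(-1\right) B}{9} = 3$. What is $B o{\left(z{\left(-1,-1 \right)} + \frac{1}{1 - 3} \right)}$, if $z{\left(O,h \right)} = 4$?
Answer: $135$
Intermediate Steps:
$B = -27$ ($B = \left(-9\right) 3 = -27$)
$B o{\left(z{\left(-1,-1 \right)} + \frac{1}{1 - 3} \right)} = \left(-27\right) \left(-5\right) = 135$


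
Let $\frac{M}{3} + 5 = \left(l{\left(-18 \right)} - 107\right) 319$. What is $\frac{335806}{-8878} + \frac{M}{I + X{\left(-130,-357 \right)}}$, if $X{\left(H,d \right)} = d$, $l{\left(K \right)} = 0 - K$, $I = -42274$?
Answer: $- \frac{6779723261}{189239009} \approx -35.826$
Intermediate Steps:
$l{\left(K \right)} = - K$
$M = -85188$ ($M = -15 + 3 \left(\left(-1\right) \left(-18\right) - 107\right) 319 = -15 + 3 \left(18 - 107\right) 319 = -15 + 3 \left(\left(-89\right) 319\right) = -15 + 3 \left(-28391\right) = -15 - 85173 = -85188$)
$\frac{335806}{-8878} + \frac{M}{I + X{\left(-130,-357 \right)}} = \frac{335806}{-8878} - \frac{85188}{-42274 - 357} = 335806 \left(- \frac{1}{8878}\right) - \frac{85188}{-42631} = - \frac{167903}{4439} - - \frac{85188}{42631} = - \frac{167903}{4439} + \frac{85188}{42631} = - \frac{6779723261}{189239009}$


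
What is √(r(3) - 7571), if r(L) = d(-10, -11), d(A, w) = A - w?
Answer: I*√7570 ≈ 87.006*I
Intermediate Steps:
r(L) = 1 (r(L) = -10 - 1*(-11) = -10 + 11 = 1)
√(r(3) - 7571) = √(1 - 7571) = √(-7570) = I*√7570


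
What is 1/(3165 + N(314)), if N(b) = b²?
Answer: 1/101761 ≈ 9.8270e-6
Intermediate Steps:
1/(3165 + N(314)) = 1/(3165 + 314²) = 1/(3165 + 98596) = 1/101761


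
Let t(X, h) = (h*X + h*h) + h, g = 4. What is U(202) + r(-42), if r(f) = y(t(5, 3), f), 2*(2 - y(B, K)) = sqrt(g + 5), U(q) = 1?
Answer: 3/2 ≈ 1.5000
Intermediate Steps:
t(X, h) = h + h**2 + X*h (t(X, h) = (X*h + h**2) + h = (h**2 + X*h) + h = h + h**2 + X*h)
y(B, K) = 1/2 (y(B, K) = 2 - sqrt(4 + 5)/2 = 2 - sqrt(9)/2 = 2 - 1/2*3 = 2 - 3/2 = 1/2)
r(f) = 1/2
U(202) + r(-42) = 1 + 1/2 = 3/2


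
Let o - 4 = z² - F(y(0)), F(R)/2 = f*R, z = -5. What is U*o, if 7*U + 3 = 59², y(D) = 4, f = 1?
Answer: 10434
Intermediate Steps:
F(R) = 2*R (F(R) = 2*(1*R) = 2*R)
o = 21 (o = 4 + ((-5)² - 2*4) = 4 + (25 - 1*8) = 4 + (25 - 8) = 4 + 17 = 21)
U = 3478/7 (U = -3/7 + (⅐)*59² = -3/7 + (⅐)*3481 = -3/7 + 3481/7 = 3478/7 ≈ 496.86)
U*o = (3478/7)*21 = 10434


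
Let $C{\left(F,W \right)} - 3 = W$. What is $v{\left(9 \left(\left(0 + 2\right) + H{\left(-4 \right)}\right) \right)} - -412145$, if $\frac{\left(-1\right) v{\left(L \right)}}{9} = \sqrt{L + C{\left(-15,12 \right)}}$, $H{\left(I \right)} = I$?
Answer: $412145 - 9 i \sqrt{3} \approx 4.1215 \cdot 10^{5} - 15.588 i$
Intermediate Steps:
$C{\left(F,W \right)} = 3 + W$
$v{\left(L \right)} = - 9 \sqrt{15 + L}$ ($v{\left(L \right)} = - 9 \sqrt{L + \left(3 + 12\right)} = - 9 \sqrt{L + 15} = - 9 \sqrt{15 + L}$)
$v{\left(9 \left(\left(0 + 2\right) + H{\left(-4 \right)}\right) \right)} - -412145 = - 9 \sqrt{15 + 9 \left(\left(0 + 2\right) - 4\right)} - -412145 = - 9 \sqrt{15 + 9 \left(2 - 4\right)} + 412145 = - 9 \sqrt{15 + 9 \left(-2\right)} + 412145 = - 9 \sqrt{15 - 18} + 412145 = - 9 \sqrt{-3} + 412145 = - 9 i \sqrt{3} + 412145 = 412145 - 9 i \sqrt{3}$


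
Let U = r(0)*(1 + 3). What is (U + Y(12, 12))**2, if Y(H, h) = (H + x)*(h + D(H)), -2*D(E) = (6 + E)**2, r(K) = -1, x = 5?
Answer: 6522916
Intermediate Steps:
D(E) = -(6 + E)**2/2
Y(H, h) = (5 + H)*(h - (6 + H)**2/2) (Y(H, h) = (H + 5)*(h - (6 + H)**2/2) = (5 + H)*(h - (6 + H)**2/2))
U = -4 (U = -(1 + 3) = -1*4 = -4)
(U + Y(12, 12))**2 = (-4 + (5*12 - 5*(6 + 12)**2/2 + 12*12 - 1/2*12*(6 + 12)**2))**2 = (-4 + (60 - 5/2*18**2 + 144 - 1/2*12*18**2))**2 = (-4 + (60 - 5/2*324 + 144 - 1/2*12*324))**2 = (-4 + (60 - 810 + 144 - 1944))**2 = (-4 - 2550)**2 = (-2554)**2 = 6522916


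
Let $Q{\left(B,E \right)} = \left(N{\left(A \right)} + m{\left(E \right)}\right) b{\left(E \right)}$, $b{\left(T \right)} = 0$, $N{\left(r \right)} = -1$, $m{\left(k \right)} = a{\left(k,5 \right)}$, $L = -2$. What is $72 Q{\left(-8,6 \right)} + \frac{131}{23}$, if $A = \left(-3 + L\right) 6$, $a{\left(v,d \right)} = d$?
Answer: $\frac{131}{23} \approx 5.6956$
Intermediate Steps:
$A = -30$ ($A = \left(-3 - 2\right) 6 = \left(-5\right) 6 = -30$)
$m{\left(k \right)} = 5$
$Q{\left(B,E \right)} = 0$ ($Q{\left(B,E \right)} = \left(-1 + 5\right) 0 = 4 \cdot 0 = 0$)
$72 Q{\left(-8,6 \right)} + \frac{131}{23} = 72 \cdot 0 + \frac{131}{23} = 0 + 131 \cdot \frac{1}{23} = 0 + \frac{131}{23} = \frac{131}{23}$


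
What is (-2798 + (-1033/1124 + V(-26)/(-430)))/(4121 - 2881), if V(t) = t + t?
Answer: -676357551/299658400 ≈ -2.2571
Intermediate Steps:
V(t) = 2*t
(-2798 + (-1033/1124 + V(-26)/(-430)))/(4121 - 2881) = (-2798 + (-1033/1124 + (2*(-26))/(-430)))/(4121 - 2881) = (-2798 + (-1033*1/1124 - 52*(-1/430)))/1240 = (-2798 + (-1033/1124 + 26/215))*(1/1240) = (-2798 - 192871/241660)*(1/1240) = -676357551/241660*1/1240 = -676357551/299658400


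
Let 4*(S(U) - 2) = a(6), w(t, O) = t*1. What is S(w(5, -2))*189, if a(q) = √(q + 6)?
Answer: 378 + 189*√3/2 ≈ 541.68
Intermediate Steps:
w(t, O) = t
a(q) = √(6 + q)
S(U) = 2 + √3/2 (S(U) = 2 + √(6 + 6)/4 = 2 + √12/4 = 2 + (2*√3)/4 = 2 + √3/2)
S(w(5, -2))*189 = (2 + √3/2)*189 = 378 + 189*√3/2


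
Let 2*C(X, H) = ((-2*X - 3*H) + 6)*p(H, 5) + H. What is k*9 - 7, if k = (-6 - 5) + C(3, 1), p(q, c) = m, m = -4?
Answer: -95/2 ≈ -47.500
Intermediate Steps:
p(q, c) = -4
C(X, H) = -12 + 4*X + 13*H/2 (C(X, H) = (((-2*X - 3*H) + 6)*(-4) + H)/2 = (((-3*H - 2*X) + 6)*(-4) + H)/2 = ((6 - 3*H - 2*X)*(-4) + H)/2 = ((-24 + 8*X + 12*H) + H)/2 = (-24 + 8*X + 13*H)/2 = -12 + 4*X + 13*H/2)
k = -9/2 (k = (-6 - 5) + (-12 + 4*3 + (13/2)*1) = -11 + (-12 + 12 + 13/2) = -11 + 13/2 = -9/2 ≈ -4.5000)
k*9 - 7 = -9/2*9 - 7 = -81/2 - 7 = -95/2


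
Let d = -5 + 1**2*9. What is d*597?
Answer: 2388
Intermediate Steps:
d = 4 (d = -5 + 1*9 = -5 + 9 = 4)
d*597 = 4*597 = 2388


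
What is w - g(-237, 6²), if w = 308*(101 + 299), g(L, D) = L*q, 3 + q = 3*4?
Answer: 125333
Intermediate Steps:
q = 9 (q = -3 + 3*4 = -3 + 12 = 9)
g(L, D) = 9*L (g(L, D) = L*9 = 9*L)
w = 123200 (w = 308*400 = 123200)
w - g(-237, 6²) = 123200 - 9*(-237) = 123200 - 1*(-2133) = 123200 + 2133 = 125333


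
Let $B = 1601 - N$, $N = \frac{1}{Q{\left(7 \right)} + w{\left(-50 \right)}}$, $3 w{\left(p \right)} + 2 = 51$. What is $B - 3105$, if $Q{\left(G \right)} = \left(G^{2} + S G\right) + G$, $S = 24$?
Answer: $- \frac{1084387}{721} \approx -1504.0$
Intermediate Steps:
$Q{\left(G \right)} = G^{2} + 25 G$ ($Q{\left(G \right)} = \left(G^{2} + 24 G\right) + G = G^{2} + 25 G$)
$w{\left(p \right)} = \frac{49}{3}$ ($w{\left(p \right)} = - \frac{2}{3} + \frac{1}{3} \cdot 51 = - \frac{2}{3} + 17 = \frac{49}{3}$)
$N = \frac{3}{721}$ ($N = \frac{1}{7 \left(25 + 7\right) + \frac{49}{3}} = \frac{1}{7 \cdot 32 + \frac{49}{3}} = \frac{1}{224 + \frac{49}{3}} = \frac{1}{\frac{721}{3}} = \frac{3}{721} \approx 0.0041609$)
$B = \frac{1154318}{721}$ ($B = 1601 - \frac{3}{721} = \frac{1154318}{721} \approx 1601.0$)
$B - 3105 = \frac{1154318}{721} - 3105 = - \frac{1084387}{721}$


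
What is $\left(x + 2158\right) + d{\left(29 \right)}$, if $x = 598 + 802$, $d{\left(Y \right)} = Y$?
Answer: $3587$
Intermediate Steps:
$x = 1400$
$\left(x + 2158\right) + d{\left(29 \right)} = \left(1400 + 2158\right) + 29 = 3558 + 29 = 3587$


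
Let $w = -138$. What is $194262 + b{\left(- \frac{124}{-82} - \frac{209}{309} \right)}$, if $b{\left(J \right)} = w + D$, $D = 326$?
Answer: $194450$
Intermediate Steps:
$b{\left(J \right)} = 188$ ($b{\left(J \right)} = -138 + 326 = 188$)
$194262 + b{\left(- \frac{124}{-82} - \frac{209}{309} \right)} = 194262 + 188 = 194450$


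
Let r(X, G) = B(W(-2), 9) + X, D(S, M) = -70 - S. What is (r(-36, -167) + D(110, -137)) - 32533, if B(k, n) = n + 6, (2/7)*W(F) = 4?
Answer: -32734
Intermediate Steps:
W(F) = 14 (W(F) = (7/2)*4 = 14)
B(k, n) = 6 + n
r(X, G) = 15 + X (r(X, G) = (6 + 9) + X = 15 + X)
(r(-36, -167) + D(110, -137)) - 32533 = ((15 - 36) + (-70 - 1*110)) - 32533 = (-21 + (-70 - 110)) - 32533 = (-21 - 180) - 32533 = -201 - 32533 = -32734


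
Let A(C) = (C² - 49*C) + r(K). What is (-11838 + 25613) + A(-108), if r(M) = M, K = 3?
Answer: 30734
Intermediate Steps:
A(C) = 3 + C² - 49*C (A(C) = (C² - 49*C) + 3 = 3 + C² - 49*C)
(-11838 + 25613) + A(-108) = (-11838 + 25613) + (3 + (-108)² - 49*(-108)) = 13775 + (3 + 11664 + 5292) = 13775 + 16959 = 30734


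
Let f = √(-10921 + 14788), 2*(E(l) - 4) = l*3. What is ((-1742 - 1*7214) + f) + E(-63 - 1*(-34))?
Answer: -17991/2 + √3867 ≈ -8933.3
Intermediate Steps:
E(l) = 4 + 3*l/2 (E(l) = 4 + (l*3)/2 = 4 + (3*l)/2 = 4 + 3*l/2)
f = √3867 ≈ 62.185
((-1742 - 1*7214) + f) + E(-63 - 1*(-34)) = ((-1742 - 1*7214) + √3867) + (4 + 3*(-63 - 1*(-34))/2) = ((-1742 - 7214) + √3867) + (4 + 3*(-63 + 34)/2) = (-8956 + √3867) + (4 + (3/2)*(-29)) = (-8956 + √3867) + (4 - 87/2) = (-8956 + √3867) - 79/2 = -17991/2 + √3867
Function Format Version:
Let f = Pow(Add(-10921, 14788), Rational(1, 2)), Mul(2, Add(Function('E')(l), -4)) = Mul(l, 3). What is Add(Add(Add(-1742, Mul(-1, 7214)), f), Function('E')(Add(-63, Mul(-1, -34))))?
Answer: Add(Rational(-17991, 2), Pow(3867, Rational(1, 2))) ≈ -8933.3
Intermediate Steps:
Function('E')(l) = Add(4, Mul(Rational(3, 2), l)) (Function('E')(l) = Add(4, Mul(Rational(1, 2), Mul(l, 3))) = Add(4, Mul(Rational(1, 2), Mul(3, l))) = Add(4, Mul(Rational(3, 2), l)))
f = Pow(3867, Rational(1, 2)) ≈ 62.185
Add(Add(Add(-1742, Mul(-1, 7214)), f), Function('E')(Add(-63, Mul(-1, -34)))) = Add(Add(Add(-1742, Mul(-1, 7214)), Pow(3867, Rational(1, 2))), Add(4, Mul(Rational(3, 2), Add(-63, Mul(-1, -34))))) = Add(Add(Add(-1742, -7214), Pow(3867, Rational(1, 2))), Add(4, Mul(Rational(3, 2), Add(-63, 34)))) = Add(Add(-8956, Pow(3867, Rational(1, 2))), Add(4, Mul(Rational(3, 2), -29))) = Add(Add(-8956, Pow(3867, Rational(1, 2))), Add(4, Rational(-87, 2))) = Add(Add(-8956, Pow(3867, Rational(1, 2))), Rational(-79, 2)) = Add(Rational(-17991, 2), Pow(3867, Rational(1, 2)))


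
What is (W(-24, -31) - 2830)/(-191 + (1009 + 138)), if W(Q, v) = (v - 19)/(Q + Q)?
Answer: -67895/22944 ≈ -2.9592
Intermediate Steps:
W(Q, v) = (-19 + v)/(2*Q) (W(Q, v) = (-19 + v)/((2*Q)) = (-19 + v)*(1/(2*Q)) = (-19 + v)/(2*Q))
(W(-24, -31) - 2830)/(-191 + (1009 + 138)) = ((½)*(-19 - 31)/(-24) - 2830)/(-191 + (1009 + 138)) = ((½)*(-1/24)*(-50) - 2830)/(-191 + 1147) = (25/24 - 2830)/956 = -67895/24*1/956 = -67895/22944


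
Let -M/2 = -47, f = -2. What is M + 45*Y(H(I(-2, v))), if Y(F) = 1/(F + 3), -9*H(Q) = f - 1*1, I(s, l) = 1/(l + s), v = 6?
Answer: 215/2 ≈ 107.50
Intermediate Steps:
M = 94 (M = -2*(-47) = 94)
H(Q) = ⅓ (H(Q) = -(-2 - 1*1)/9 = -(-2 - 1)/9 = -⅑*(-3) = ⅓)
Y(F) = 1/(3 + F)
M + 45*Y(H(I(-2, v))) = 94 + 45/(3 + ⅓) = 94 + 45/(10/3) = 94 + 45*(3/10) = 94 + 27/2 = 215/2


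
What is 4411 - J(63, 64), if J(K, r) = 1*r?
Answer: 4347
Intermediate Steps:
J(K, r) = r
4411 - J(63, 64) = 4411 - 1*64 = 4411 - 64 = 4347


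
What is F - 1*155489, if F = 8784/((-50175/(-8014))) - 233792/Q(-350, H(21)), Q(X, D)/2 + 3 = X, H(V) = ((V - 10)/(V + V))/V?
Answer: -302585722183/1967975 ≈ -1.5375e+5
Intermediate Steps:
H(V) = (-10 + V)/(2*V**2) (H(V) = ((-10 + V)/((2*V)))/V = ((-10 + V)*(1/(2*V)))/V = ((-10 + V)/(2*V))/V = (-10 + V)/(2*V**2))
Q(X, D) = -6 + 2*X
F = 3412742592/1967975 (F = 8784/((-50175/(-8014))) - 233792/(-6 + 2*(-350)) = 8784/((-50175*(-1/8014))) - 233792/(-6 - 700) = 8784/(50175/8014) - 233792/(-706) = 8784*(8014/50175) - 233792*(-1/706) = 7821664/5575 + 116896/353 = 3412742592/1967975 ≈ 1734.1)
F - 1*155489 = 3412742592/1967975 - 1*155489 = 3412742592/1967975 - 155489 = -302585722183/1967975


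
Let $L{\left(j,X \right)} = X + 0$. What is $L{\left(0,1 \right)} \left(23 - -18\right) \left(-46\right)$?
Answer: $-1886$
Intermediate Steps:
$L{\left(j,X \right)} = X$
$L{\left(0,1 \right)} \left(23 - -18\right) \left(-46\right) = 1 \left(23 - -18\right) \left(-46\right) = 1 \left(23 + 18\right) \left(-46\right) = 1 \cdot 41 \left(-46\right) = 41 \left(-46\right) = -1886$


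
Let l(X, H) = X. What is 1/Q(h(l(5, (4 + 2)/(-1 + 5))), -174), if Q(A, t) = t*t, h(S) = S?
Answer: 1/30276 ≈ 3.3029e-5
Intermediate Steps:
Q(A, t) = t²
1/Q(h(l(5, (4 + 2)/(-1 + 5))), -174) = 1/((-174)²) = 1/30276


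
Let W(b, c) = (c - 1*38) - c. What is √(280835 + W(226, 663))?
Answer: √280797 ≈ 529.90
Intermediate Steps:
W(b, c) = -38 (W(b, c) = (c - 38) - c = (-38 + c) - c = -38)
√(280835 + W(226, 663)) = √(280835 - 38) = √280797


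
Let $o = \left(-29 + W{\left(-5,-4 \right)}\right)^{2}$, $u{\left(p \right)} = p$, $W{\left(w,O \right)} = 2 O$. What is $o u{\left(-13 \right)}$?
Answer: $-17797$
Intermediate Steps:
$o = 1369$ ($o = \left(-29 + 2 \left(-4\right)\right)^{2} = \left(-29 - 8\right)^{2} = \left(-37\right)^{2} = 1369$)
$o u{\left(-13 \right)} = 1369 \left(-13\right) = -17797$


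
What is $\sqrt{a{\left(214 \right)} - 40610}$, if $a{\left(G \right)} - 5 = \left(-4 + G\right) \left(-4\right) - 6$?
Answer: $i \sqrt{41451} \approx 203.6 i$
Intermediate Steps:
$a{\left(G \right)} = 15 - 4 G$ ($a{\left(G \right)} = 5 + \left(\left(-4 + G\right) \left(-4\right) - 6\right) = 5 - \left(-10 + 4 G\right) = 15 - 4 G$)
$\sqrt{a{\left(214 \right)} - 40610} = \sqrt{\left(15 - 856\right) - 40610} = \sqrt{-841 - 40610} = \sqrt{-41451} = i \sqrt{41451}$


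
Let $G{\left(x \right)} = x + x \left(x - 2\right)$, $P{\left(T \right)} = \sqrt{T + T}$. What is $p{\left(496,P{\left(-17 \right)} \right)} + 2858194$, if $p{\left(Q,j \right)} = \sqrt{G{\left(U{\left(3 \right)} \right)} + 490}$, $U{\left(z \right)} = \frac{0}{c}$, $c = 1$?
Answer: $2858194 + 7 \sqrt{10} \approx 2.8582 \cdot 10^{6}$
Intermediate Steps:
$P{\left(T \right)} = \sqrt{2} \sqrt{T}$ ($P{\left(T \right)} = \sqrt{2 T} = \sqrt{2} \sqrt{T}$)
$U{\left(z \right)} = 0$ ($U{\left(z \right)} = \frac{0}{1} = 0 \cdot 1 = 0$)
$G{\left(x \right)} = x + x \left(-2 + x\right)$
$p{\left(Q,j \right)} = 7 \sqrt{10}$ ($p{\left(Q,j \right)} = \sqrt{0 \left(-1 + 0\right) + 490} = \sqrt{0 \left(-1\right) + 490} = \sqrt{0 + 490} = \sqrt{490} = 7 \sqrt{10}$)
$p{\left(496,P{\left(-17 \right)} \right)} + 2858194 = 7 \sqrt{10} + 2858194 = 2858194 + 7 \sqrt{10}$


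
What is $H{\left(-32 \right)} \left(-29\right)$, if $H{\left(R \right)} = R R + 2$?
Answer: $-29754$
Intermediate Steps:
$H{\left(R \right)} = 2 + R^{2}$ ($H{\left(R \right)} = R^{2} + 2 = 2 + R^{2}$)
$H{\left(-32 \right)} \left(-29\right) = \left(2 + \left(-32\right)^{2}\right) \left(-29\right) = \left(2 + 1024\right) \left(-29\right) = 1026 \left(-29\right) = -29754$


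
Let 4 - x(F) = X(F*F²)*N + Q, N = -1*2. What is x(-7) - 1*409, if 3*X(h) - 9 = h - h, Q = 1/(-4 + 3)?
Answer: -398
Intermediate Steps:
Q = -1 (Q = 1/(-1) = -1)
X(h) = 3 (X(h) = 3 + (h - h)/3 = 3 + (⅓)*0 = 3 + 0 = 3)
N = -2
x(F) = 11 (x(F) = 4 - (3*(-2) - 1) = 4 - (-6 - 1) = 4 - 1*(-7) = 4 + 7 = 11)
x(-7) - 1*409 = 11 - 1*409 = 11 - 409 = -398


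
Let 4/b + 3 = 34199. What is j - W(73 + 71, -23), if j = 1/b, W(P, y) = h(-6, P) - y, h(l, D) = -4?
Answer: 8530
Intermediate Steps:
b = 1/8549 (b = 4/(-3 + 34199) = 4/34196 = 4*(1/34196) = 1/8549 ≈ 0.00011697)
W(P, y) = -4 - y
j = 8549 (j = 1/(1/8549) = 8549)
j - W(73 + 71, -23) = 8549 - (-4 - 1*(-23)) = 8549 - (-4 + 23) = 8549 - 1*19 = 8549 - 19 = 8530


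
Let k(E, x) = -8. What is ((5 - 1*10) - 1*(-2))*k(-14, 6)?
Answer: 24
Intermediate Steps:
((5 - 1*10) - 1*(-2))*k(-14, 6) = ((5 - 1*10) - 1*(-2))*(-8) = ((5 - 10) + 2)*(-8) = (-5 + 2)*(-8) = -3*(-8) = 24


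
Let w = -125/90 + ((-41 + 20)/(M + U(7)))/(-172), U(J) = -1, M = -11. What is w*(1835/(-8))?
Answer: 15896605/49536 ≈ 320.91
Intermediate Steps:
w = -8663/6192 (w = -125/90 + ((-41 + 20)/(-11 - 1))/(-172) = -125*1/90 - 21/(-12)*(-1/172) = -25/18 - 21*(-1/12)*(-1/172) = -25/18 + (7/4)*(-1/172) = -25/18 - 7/688 = -8663/6192 ≈ -1.3991)
w*(1835/(-8)) = -15896605/(6192*(-8)) = -15896605*(-1)/(6192*8) = -8663/6192*(-1835/8) = 15896605/49536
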